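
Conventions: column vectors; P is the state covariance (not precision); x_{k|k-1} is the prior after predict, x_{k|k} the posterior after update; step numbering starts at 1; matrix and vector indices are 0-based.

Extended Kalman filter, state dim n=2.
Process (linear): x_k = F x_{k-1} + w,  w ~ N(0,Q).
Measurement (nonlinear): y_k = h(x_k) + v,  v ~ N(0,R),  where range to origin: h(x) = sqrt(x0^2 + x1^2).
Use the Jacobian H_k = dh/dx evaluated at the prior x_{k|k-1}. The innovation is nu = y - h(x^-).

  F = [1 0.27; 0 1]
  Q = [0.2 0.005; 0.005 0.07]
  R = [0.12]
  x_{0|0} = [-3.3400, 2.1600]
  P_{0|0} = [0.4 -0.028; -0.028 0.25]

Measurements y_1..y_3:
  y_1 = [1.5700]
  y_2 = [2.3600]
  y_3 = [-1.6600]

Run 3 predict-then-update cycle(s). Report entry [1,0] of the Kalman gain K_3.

K[1,0] = 0.7247

step 1: x^-=[-2.7568, 2.1600]  P^-=[0.6031 0.0445; 0.0445 0.3200]  H_jac=[-0.7872 0.6168]  S=[0.5722]  K=[-0.7817; 0.2837]  nu=[-1.9322]  x^+=[-1.2464, 1.6118]  P^+=[0.2535 0.1714; 0.1714 0.2739]
step 2: x^-=[-0.8112, 1.6118]  P^-=[0.5660 0.2504; 0.2504 0.3439]  H_jac=[-0.4496 0.8933]  S=[0.3077]  K=[-0.1001; 0.6326]  nu=[0.5555]  x^+=[-0.8668, 1.9633]  P^+=[0.5629 0.2698; 0.2698 0.2208]
step 3: x^-=[-0.3367, 1.9633]  P^-=[0.9247 0.3345; 0.3345 0.2908]  H_jac=[-0.1690 0.9856]  S=[0.3175]  K=[0.5460; 0.7247]  nu=[-3.6519]  x^+=[-2.3307, -0.6834]  P^+=[0.8301 0.2088; 0.2088 0.1241]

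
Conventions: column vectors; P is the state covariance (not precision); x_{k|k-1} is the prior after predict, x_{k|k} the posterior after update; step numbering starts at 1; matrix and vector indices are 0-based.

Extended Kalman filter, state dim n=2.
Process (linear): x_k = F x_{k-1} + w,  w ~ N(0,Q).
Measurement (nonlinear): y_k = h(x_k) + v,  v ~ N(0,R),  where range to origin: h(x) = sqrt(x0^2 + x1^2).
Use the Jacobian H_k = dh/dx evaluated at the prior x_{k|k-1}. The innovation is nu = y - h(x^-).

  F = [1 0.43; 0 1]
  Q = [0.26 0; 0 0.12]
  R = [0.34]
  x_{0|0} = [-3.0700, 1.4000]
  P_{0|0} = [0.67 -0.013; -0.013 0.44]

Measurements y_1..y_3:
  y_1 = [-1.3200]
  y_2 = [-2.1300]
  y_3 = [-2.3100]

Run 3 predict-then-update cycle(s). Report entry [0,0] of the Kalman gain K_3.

K[0,0] = -0.6061

step 1: x^-=[-2.4680, 1.4000]  P^-=[1.0002 0.1762; 0.1762 0.5600]  H_jac=[-0.8698 0.4934]  S=[1.0818]  K=[-0.7238; 0.1137]  nu=[-4.1574]  x^+=[0.5412, 0.9271]  P^+=[0.4334 0.2653; 0.2653 0.5460]
step 2: x^-=[0.9399, 0.9271]  P^-=[1.0225 0.5000; 0.5000 0.6660]  H_jac=[0.7119 0.7022]  S=[1.6867]  K=[0.6398; 0.4884]  nu=[-3.4502]  x^+=[-1.2675, -0.7578]  P^+=[0.3321 -0.0269; -0.0269 0.2637]
step 3: x^-=[-1.5933, -0.7578]  P^-=[0.6177 0.0865; 0.0865 0.3837]  H_jac=[-0.9031 -0.4295]  S=[0.9816]  K=[-0.6061; -0.2475]  nu=[-4.0743]  x^+=[0.8762, 0.2504]  P^+=[0.2571 -0.0608; -0.0608 0.3236]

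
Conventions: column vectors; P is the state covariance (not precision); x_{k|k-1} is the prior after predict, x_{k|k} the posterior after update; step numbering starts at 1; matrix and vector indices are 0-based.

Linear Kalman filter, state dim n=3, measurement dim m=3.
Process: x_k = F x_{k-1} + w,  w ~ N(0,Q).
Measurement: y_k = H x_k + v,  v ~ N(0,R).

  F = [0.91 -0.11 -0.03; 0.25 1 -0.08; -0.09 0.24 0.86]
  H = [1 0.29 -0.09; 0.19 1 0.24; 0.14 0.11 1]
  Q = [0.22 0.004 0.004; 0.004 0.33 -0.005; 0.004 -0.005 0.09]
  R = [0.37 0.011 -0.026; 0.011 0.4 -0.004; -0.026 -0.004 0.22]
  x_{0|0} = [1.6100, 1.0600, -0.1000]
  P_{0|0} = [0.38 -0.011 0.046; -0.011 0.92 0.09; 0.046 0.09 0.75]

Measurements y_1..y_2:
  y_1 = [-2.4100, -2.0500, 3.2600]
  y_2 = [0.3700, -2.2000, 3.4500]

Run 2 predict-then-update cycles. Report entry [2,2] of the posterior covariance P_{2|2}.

step 1: x^-=[1.3515, 1.4705, 0.0235]  P^-=[0.5468 -0.0243 -0.0463; -0.0243 1.2568 0.2419; -0.0463 0.2419 0.7313]  S=[1.0100 0.4227 0.0432; 0.4227 1.8213 0.5583; 0.0432 0.5583 1.0167]  K=[0.5854 -0.1190 0.0676; 0.0131 0.7250 -0.0281; -0.0807 0.0186 0.7323]  nu=[-4.1858, -3.7829, 2.8855]  x^+=[-0.4539, -1.4079, 2.4038]  P^+=[0.2347 -0.0803 -0.0239; -0.0803 0.3133 -0.0327; -0.0239 -0.0327 0.1701]
step 2: x^-=[-0.3303, -1.7137, 1.7703]  P^-=[0.4354 -0.0449 -0.0616; -0.0449 0.6251 0.0229; -0.0616 0.0229 0.2294]  S=[0.8437 0.2085 -0.0270; 0.2085 1.0424 0.1339; -0.0270 0.1339 0.4519]  K=[0.5309 -0.0900 0.0459; 0.0133 0.5923 0.0142; -0.0784 0.0170 0.4844]  nu=[1.3566, -0.8484, 1.9145]  x^+=[0.5542, -2.1710, 2.5769]  P^+=[0.2105 -0.0642 -0.0258; -0.0642 0.2537 -0.0185; -0.0258 -0.0185 0.1142]

P_post[2,2] = 0.1142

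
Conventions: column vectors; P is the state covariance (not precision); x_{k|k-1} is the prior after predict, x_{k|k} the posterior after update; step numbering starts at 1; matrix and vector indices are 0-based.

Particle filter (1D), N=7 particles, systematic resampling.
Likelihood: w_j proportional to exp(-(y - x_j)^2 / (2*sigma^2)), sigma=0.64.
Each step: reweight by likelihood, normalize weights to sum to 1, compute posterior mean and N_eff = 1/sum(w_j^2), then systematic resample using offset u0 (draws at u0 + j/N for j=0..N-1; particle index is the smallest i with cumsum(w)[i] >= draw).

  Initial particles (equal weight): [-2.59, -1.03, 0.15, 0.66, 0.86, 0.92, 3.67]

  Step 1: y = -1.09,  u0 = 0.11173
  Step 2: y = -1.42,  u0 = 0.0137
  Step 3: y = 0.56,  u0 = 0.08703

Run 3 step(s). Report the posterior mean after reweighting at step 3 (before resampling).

post_mean = -1.0300

step 1: w=[0.0512, 0.7943, 0.1221, 0.0190, 0.0077, 0.0058, 0.0000]  mean=-0.9079  Neff=1.5411  idx=[1, 1, 1, 1, 1, 1, 3]
step 2: w=[0.1665, 0.1665, 0.1665, 0.1665, 0.1665, 0.1665, 0.0010]  mean=-1.0283  Neff=6.0122  idx=[0, 0, 1, 2, 3, 4, 5]
step 3: w=[0.1429, 0.1429, 0.1429, 0.1429, 0.1429, 0.1429, 0.1429]  mean=-1.0300  Neff=7.0000  idx=[0, 1, 2, 3, 4, 5, 6]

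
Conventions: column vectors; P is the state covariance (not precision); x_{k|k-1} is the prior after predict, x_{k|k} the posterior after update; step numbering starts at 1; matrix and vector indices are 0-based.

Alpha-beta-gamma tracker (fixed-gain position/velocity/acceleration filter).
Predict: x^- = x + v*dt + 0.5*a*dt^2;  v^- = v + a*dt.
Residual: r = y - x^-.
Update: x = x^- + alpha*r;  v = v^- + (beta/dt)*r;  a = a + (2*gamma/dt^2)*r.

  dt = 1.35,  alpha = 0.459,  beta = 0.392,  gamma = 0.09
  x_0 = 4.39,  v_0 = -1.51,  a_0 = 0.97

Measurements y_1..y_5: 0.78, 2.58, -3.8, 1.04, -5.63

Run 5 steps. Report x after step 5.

x_post = -2.2898

step 1: x_pred=3.2354  r=-2.4554  x^+=2.1084  v^+=-0.9135  a^+=0.7275
step 2: x_pred=1.5381  r=1.0419  x^+=2.0163  v^+=0.3712  a^+=0.8304
step 3: x_pred=3.2741  r=-7.0741  x^+=0.0271  v^+=-0.5619  a^+=0.1317
step 4: x_pred=-0.6115  r=1.6515  x^+=0.1466  v^+=0.0954  a^+=0.2948
step 5: x_pred=0.5441  r=-6.1741  x^+=-2.2898  v^+=-1.2993  a^+=-0.3150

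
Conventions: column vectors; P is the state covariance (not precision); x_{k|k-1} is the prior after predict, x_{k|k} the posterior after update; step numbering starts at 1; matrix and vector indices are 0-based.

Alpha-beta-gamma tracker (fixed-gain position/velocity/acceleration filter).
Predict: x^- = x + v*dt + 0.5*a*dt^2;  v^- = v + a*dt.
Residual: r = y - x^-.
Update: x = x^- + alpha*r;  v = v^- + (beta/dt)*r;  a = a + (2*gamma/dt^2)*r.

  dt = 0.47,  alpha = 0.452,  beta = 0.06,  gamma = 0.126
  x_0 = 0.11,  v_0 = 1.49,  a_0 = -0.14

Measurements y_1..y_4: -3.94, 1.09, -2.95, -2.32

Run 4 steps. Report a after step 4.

a_post = -2.5900

step 1: x_pred=0.7948  r=-4.7348  x^+=-1.3453  v^+=0.8198  a^+=-5.5414
step 2: x_pred=-1.5721  r=2.6621  x^+=-0.3688  v^+=-1.4449  a^+=-2.5046
step 3: x_pred=-1.3245  r=-1.6255  x^+=-2.0593  v^+=-2.8295  a^+=-4.3589
step 4: x_pred=-3.8706  r=1.5506  x^+=-3.1697  v^+=-4.6803  a^+=-2.5900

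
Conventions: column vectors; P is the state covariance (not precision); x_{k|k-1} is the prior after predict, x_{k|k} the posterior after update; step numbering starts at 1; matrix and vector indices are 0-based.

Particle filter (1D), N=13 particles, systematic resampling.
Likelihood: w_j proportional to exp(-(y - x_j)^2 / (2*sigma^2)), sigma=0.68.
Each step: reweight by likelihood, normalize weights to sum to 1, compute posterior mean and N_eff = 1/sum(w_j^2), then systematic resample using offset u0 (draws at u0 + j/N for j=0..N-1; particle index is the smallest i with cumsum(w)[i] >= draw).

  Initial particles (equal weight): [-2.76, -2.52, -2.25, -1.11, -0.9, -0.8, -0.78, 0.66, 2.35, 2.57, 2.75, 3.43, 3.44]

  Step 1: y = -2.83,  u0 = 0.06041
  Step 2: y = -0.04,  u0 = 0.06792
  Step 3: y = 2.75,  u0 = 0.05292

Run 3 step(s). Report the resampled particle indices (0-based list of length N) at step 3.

step 1: w=[0.3723, 0.3373, 0.2601, 0.0153, 0.0067, 0.0043, 0.0040, 0.0000, 0.0000, 0.0000, 0.0000, 0.0000, 0.0000]  mean=-2.4924  Neff=3.1215  idx=[0, 0, 0, 0, 0, 1, 1, 1, 1, 2, 2, 2, 3]
step 2: w=[0.0011, 0.0011, 0.0011, 0.0011, 0.0011, 0.0041, 0.0041, 0.0041, 0.0041, 0.0163, 0.0163, 0.0163, 0.9292]  mean=-1.1980  Neff=1.1571  idx=[11, 12, 12, 12, 12, 12, 12, 12, 12, 12, 12, 12, 12]
step 3: w=[0.0000, 0.0833, 0.0833, 0.0833, 0.0833, 0.0833, 0.0833, 0.0833, 0.0833, 0.0833, 0.0833, 0.0833, 0.0833]  mean=-1.1100  Neff=12.0000  idx=[1, 2, 3, 4, 5, 6, 7, 8, 9, 9, 10, 11, 12]

resampled_idx = [1, 2, 3, 4, 5, 6, 7, 8, 9, 9, 10, 11, 12]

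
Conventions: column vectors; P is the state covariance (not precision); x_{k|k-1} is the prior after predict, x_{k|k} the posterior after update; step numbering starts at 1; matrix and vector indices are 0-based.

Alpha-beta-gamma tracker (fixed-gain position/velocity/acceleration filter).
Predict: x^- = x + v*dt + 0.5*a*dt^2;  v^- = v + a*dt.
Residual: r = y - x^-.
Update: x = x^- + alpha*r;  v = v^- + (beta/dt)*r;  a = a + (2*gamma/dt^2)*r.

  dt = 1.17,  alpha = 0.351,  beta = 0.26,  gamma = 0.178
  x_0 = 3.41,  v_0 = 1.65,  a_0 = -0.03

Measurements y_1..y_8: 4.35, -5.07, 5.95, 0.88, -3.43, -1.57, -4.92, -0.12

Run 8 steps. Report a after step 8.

step 1: x_pred=5.3200  r=-0.9700  x^+=4.9795  v^+=1.3994  a^+=-0.2823
step 2: x_pred=6.4236  r=-11.4936  x^+=2.3893  v^+=-1.4850  a^+=-3.2713
step 3: x_pred=-1.5872  r=7.5372  x^+=1.0584  v^+=-3.6375  a^+=-1.3112
step 4: x_pred=-4.0949  r=4.9749  x^+=-2.3487  v^+=-4.0660  a^+=-0.0174
step 5: x_pred=-7.1179  r=3.6879  x^+=-5.8234  v^+=-3.2668  a^+=0.9417
step 6: x_pred=-9.0010  r=7.4310  x^+=-6.3927  v^+=-0.5137  a^+=2.8742
step 7: x_pred=-5.0265  r=0.1065  x^+=-4.9891  v^+=2.8729  a^+=2.9019
step 8: x_pred=0.3584  r=-0.4784  x^+=0.1905  v^+=6.1618  a^+=2.7775

a_post = 2.7775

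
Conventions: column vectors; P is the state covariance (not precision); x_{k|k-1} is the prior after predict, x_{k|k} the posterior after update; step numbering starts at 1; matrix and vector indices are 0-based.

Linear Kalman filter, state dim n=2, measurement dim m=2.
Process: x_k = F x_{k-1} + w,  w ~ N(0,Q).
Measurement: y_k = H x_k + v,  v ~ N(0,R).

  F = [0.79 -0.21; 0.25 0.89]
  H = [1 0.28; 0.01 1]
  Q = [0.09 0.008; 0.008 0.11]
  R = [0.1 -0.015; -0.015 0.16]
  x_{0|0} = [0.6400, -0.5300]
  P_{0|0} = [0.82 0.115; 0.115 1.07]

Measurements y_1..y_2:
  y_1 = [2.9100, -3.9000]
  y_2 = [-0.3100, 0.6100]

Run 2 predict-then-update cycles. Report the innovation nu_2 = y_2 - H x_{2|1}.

step 1: x^-=[0.6169, -0.3117]  P^-=[0.6108 0.0448; 0.0448 1.0600]  S=[0.8190 0.3328; 0.3328 1.2209]  K=[0.8369 -0.1864; 0.0721 0.8489]  nu=[2.3804, -3.5945]  x^+=[3.2791, -3.1913]  P^+=[0.0986 -0.0434; -0.0434 0.1352]
step 2: x^-=[3.2607, -2.0205]  P^-=[0.1719 -0.0260; -0.0260 0.2039]  S=[0.2733 0.0177; 0.0177 0.3634]  K=[0.6086 -0.0965; 0.0776 0.5566]  nu=[-3.0050, 2.5979]  x^+=[1.1812, -0.8077]  P^+=[0.0694 -0.0253; -0.0253 0.0881]

innov = [-3.0050, 2.5979]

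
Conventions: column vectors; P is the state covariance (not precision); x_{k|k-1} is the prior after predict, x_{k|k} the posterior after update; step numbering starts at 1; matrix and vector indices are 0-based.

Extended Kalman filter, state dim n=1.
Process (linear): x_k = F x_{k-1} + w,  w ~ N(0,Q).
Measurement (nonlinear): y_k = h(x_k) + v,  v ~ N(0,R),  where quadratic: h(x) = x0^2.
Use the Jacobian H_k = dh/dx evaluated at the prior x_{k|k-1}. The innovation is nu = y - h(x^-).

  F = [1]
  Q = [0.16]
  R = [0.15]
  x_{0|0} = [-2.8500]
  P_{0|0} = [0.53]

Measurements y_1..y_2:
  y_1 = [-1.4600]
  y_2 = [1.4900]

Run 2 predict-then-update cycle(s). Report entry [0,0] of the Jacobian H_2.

H_jac[0,0] = -2.3601

step 1: x^-=[-2.8500]  P^-=[0.6900]  H_jac=[-5.7000]  S=[22.5681]  K=[-0.1743]  nu=[-9.5825]  x^+=[-1.1800]  P^+=[0.0046]
step 2: x^-=[-1.1800]  P^-=[0.1646]  H_jac=[-2.3601]  S=[1.0667]  K=[-0.3641]  nu=[0.0975]  x^+=[-1.2155]  P^+=[0.0231]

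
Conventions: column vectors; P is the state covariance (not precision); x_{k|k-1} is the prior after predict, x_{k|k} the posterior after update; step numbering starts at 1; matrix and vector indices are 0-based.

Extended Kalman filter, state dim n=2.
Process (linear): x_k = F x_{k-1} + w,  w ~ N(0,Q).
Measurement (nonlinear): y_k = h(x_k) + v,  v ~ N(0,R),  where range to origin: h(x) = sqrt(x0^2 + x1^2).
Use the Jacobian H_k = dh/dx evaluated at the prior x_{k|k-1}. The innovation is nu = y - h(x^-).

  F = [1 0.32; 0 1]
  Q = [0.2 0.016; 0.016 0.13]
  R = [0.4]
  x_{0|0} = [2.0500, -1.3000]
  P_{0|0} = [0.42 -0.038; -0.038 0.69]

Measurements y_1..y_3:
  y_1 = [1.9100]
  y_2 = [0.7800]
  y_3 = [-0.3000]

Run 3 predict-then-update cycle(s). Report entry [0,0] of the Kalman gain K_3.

step 1: x^-=[1.6340, -1.3000]  P^-=[0.6663 0.1988; 0.1988 0.8200]  H_jac=[0.7825 -0.6226]  S=[0.9322]  K=[0.4266; -0.3808]  nu=[-0.1781]  x^+=[1.5580, -1.2322]  P^+=[0.4967 0.3502; 0.3502 0.6848]
step 2: x^-=[1.1637, -1.2322]  P^-=[0.9910 0.5854; 0.5854 0.8148]  H_jac=[0.6866 -0.7270]  S=[0.7135]  K=[0.3572; -0.2670]  nu=[-0.9149]  x^+=[0.8370, -0.9880]  P^+=[0.8999 0.6534; 0.6534 0.7640]
step 3: x^-=[0.5208, -0.9880]  P^-=[1.5963 0.9139; 0.9139 0.8940]  H_jac=[0.4663 -0.8846]  S=[0.6927]  K=[-0.0924; -0.5264]  nu=[-1.4168]  x^+=[0.6517, -0.2421]  P^+=[1.5904 0.8802; 0.8802 0.7020]

K[0,0] = -0.0924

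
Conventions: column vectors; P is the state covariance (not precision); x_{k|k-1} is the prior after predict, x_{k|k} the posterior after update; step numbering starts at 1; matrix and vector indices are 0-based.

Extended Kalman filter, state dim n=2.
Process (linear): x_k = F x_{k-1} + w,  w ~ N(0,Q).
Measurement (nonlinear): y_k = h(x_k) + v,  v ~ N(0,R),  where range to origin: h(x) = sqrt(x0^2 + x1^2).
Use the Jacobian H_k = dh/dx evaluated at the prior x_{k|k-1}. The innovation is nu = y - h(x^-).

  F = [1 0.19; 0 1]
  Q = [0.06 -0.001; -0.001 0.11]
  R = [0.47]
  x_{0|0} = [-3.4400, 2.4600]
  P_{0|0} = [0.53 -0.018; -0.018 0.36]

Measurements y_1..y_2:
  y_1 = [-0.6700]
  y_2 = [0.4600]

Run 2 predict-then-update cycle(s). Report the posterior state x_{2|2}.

step 1: x^-=[-2.9726, 2.4600]  P^-=[0.5962 0.0494; 0.0494 0.4700]  H_jac=[-0.7704 0.6376]  S=[0.9663]  K=[-0.4427; 0.2707]  nu=[-4.5285]  x^+=[-0.9679, 1.2341]  P^+=[0.4068 0.1652; 0.1652 0.3992]
step 2: x^-=[-0.7334, 1.2341]  P^-=[0.5440 0.2400; 0.2400 0.5092]  H_jac=[-0.5109 0.8597]  S=[0.7774]  K=[-0.0920; 0.4053]  nu=[-0.9756]  x^+=[-0.6436, 0.8387]  P^+=[0.5374 0.2690; 0.2690 0.3815]

x_post = [-0.6436, 0.8387]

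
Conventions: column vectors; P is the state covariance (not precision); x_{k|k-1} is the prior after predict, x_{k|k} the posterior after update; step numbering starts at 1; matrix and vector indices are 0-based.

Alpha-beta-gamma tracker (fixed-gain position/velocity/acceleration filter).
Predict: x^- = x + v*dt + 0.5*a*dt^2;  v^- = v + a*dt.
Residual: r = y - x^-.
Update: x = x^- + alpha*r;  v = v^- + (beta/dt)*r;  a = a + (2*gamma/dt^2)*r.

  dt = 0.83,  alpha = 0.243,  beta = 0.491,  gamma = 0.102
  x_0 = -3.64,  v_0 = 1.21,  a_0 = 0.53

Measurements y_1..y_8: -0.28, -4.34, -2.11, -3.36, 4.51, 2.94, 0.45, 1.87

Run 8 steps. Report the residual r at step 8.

resid = -5.5611

step 1: x_pred=-2.4531  r=2.1731  x^+=-1.9251  v^+=2.9355  a^+=1.1735
step 2: x_pred=0.9156  r=-5.2556  x^+=-0.3615  v^+=0.8005  a^+=-0.3828
step 3: x_pred=0.1710  r=-2.2810  x^+=-0.3833  v^+=-0.8666  a^+=-1.0582
step 4: x_pred=-1.4671  r=-1.8929  x^+=-1.9271  v^+=-2.8647  a^+=-1.6188
step 5: x_pred=-4.8624  r=9.3724  x^+=-2.5849  v^+=1.3361  a^+=1.1566
step 6: x_pred=-1.0776  r=4.0176  x^+=-0.1013  v^+=4.6727  a^+=2.3463
step 7: x_pred=4.5852  r=-4.1352  x^+=3.5804  v^+=4.1739  a^+=1.1218
step 8: x_pred=7.4311  r=-5.5611  x^+=6.0797  v^+=1.8152  a^+=-0.5250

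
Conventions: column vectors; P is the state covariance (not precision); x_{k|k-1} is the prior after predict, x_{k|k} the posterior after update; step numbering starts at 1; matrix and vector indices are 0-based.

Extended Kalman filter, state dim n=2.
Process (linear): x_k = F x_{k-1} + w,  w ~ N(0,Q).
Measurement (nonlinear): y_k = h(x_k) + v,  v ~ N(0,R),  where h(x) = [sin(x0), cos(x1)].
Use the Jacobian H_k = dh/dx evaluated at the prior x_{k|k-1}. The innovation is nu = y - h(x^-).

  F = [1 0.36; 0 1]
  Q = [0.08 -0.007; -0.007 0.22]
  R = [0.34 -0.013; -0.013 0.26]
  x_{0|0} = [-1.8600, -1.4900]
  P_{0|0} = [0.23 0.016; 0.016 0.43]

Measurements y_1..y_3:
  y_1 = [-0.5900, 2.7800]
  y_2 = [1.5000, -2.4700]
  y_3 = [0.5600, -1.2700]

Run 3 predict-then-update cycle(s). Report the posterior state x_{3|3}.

step 1: x^-=[-2.3964, -1.4900]  P^-=[0.3772 0.1638; 0.1638 0.6500]  H_jac=[-0.7350 0.0000; 0.0000 0.9967]  S=[0.5438 -0.1330; -0.1330 0.9058]  K=[-0.4831 0.1093; -0.0482 0.7082]  nu=[0.0881, 2.6993]  x^+=[-2.1439, 0.4174]  P^+=[0.2254 0.0348; 0.0348 0.1854]
step 2: x^-=[-1.9936, 0.4174]  P^-=[0.3545 0.0945; 0.0945 0.4054]  H_jac=[-0.4104 0.0000; 0.0000 -0.4054]  S=[0.3997 0.0027; 0.0027 0.3266]  K=[-0.3632 -0.1143; -0.0936 -0.5024]  nu=[2.4119, -3.3841]  x^+=[-2.4828, 1.8916]  P^+=[0.2973 0.0617; 0.0617 0.3192]
step 3: x^-=[-1.8018, 1.8916]  P^-=[0.4631 0.1696; 0.1696 0.5392]  H_jac=[-0.2290 0.0000; 0.0000 -0.9490]  S=[0.3643 0.0238; 0.0238 0.7456]  K=[-0.2775 -0.2070; -0.0618 -0.6843]  nu=[1.5334, -0.9547]  x^+=[-2.0298, 2.4501]  P^+=[0.4003 0.0529; 0.0529 0.1866]

x_post = [-2.0298, 2.4501]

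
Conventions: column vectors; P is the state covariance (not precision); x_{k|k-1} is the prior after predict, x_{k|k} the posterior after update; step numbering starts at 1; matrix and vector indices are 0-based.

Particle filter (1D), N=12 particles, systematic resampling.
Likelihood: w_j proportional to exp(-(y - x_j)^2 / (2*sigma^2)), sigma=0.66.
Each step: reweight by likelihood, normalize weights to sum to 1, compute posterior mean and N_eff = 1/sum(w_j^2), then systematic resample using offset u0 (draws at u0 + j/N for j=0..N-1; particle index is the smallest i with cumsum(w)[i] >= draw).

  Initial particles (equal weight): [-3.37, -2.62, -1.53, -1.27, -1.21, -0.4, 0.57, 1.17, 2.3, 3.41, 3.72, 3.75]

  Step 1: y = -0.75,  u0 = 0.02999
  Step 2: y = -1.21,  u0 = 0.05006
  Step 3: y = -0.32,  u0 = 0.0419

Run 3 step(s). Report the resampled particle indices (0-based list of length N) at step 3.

step 1: w=[0.0001, 0.0059, 0.1630, 0.2402, 0.2570, 0.2847, 0.0443, 0.0048, 0.0000, 0.0000, 0.0000, 0.0000]  mean=-0.9643  Neff=4.2851  idx=[2, 2, 3, 3, 3, 4, 4, 4, 5, 5, 5, 5]
step 2: w=[0.0921, 0.0921, 0.1032, 0.1032, 0.1032, 0.1036, 0.1036, 0.1036, 0.0488, 0.0488, 0.0488, 0.0488]  mean=-1.1294  Neff=11.0279  idx=[0, 1, 2, 3, 3, 4, 5, 6, 7, 7, 9, 11]
step 3: w=[0.0346, 0.0346, 0.0659, 0.0659, 0.0659, 0.0659, 0.0748, 0.0748, 0.0748, 0.0748, 0.1842, 0.1842]  mean=-0.9495  Neff=9.0944  idx=[1, 2, 4, 5, 6, 7, 8, 9, 10, 10, 11, 11]

resampled_idx = [1, 2, 4, 5, 6, 7, 8, 9, 10, 10, 11, 11]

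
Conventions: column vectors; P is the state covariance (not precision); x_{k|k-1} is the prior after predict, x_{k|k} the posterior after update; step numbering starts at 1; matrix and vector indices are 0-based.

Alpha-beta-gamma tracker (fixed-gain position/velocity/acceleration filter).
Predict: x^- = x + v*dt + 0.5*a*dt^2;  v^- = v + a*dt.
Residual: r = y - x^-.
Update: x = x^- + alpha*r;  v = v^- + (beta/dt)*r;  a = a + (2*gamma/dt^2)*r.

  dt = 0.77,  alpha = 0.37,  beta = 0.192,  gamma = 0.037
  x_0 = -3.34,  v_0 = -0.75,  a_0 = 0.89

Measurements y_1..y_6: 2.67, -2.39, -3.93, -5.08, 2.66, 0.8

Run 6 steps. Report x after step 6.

x_post = 1.4988

step 1: x_pred=-3.6537  r=6.3237  x^+=-1.3139  v^+=1.5121  a^+=1.6793
step 2: x_pred=0.3482  r=-2.7382  x^+=-0.6649  v^+=2.1224  a^+=1.3375
step 3: x_pred=1.3658  r=-5.2958  x^+=-0.5936  v^+=1.8317  a^+=0.6765
step 4: x_pred=1.0173  r=-6.0973  x^+=-1.2387  v^+=0.8323  a^+=-0.0845
step 5: x_pred=-0.6229  r=3.2829  x^+=0.5918  v^+=1.5858  a^+=0.3253
step 6: x_pred=1.9093  r=-1.1093  x^+=1.4988  v^+=1.5597  a^+=0.1868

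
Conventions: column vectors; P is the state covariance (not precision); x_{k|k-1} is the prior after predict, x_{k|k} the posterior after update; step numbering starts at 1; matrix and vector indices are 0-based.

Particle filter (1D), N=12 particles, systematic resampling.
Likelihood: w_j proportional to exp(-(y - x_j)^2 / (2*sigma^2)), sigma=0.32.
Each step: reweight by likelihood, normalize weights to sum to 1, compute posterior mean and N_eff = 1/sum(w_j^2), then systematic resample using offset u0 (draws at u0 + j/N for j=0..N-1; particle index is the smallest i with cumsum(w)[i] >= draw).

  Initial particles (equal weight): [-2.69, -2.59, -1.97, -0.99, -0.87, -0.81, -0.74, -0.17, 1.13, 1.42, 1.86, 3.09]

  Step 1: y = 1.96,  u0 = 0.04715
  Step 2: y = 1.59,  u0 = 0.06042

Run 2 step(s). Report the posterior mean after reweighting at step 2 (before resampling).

step 1: w=[0.0000, 0.0000, 0.0000, 0.0000, 0.0000, 0.0000, 0.0000, 0.0000, 0.0281, 0.1958, 0.7745, 0.0016]  mean=1.7553  Neff=1.5652  idx=[9, 9, 9, 10, 10, 10, 10, 10, 10, 10, 10, 10]
step 2: w=[0.0975, 0.0975, 0.0975, 0.0786, 0.0786, 0.0786, 0.0786, 0.0786, 0.0786, 0.0786, 0.0786, 0.0786]  mean=1.7313  Neff=11.8860  idx=[0, 1, 2, 3, 4, 5, 6, 7, 8, 9, 10, 11]

post_mean = 1.7313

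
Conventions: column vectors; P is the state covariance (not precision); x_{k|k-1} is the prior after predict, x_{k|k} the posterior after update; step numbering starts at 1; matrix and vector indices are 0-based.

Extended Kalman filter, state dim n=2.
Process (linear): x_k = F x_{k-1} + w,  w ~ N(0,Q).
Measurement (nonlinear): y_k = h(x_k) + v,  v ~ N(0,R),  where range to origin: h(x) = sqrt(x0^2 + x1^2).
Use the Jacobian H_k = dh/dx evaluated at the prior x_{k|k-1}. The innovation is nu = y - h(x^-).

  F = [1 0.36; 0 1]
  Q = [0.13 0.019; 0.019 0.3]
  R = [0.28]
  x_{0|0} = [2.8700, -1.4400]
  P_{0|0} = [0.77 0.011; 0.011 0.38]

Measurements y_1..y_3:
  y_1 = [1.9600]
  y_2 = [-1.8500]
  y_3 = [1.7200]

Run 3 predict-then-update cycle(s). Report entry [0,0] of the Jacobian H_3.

H_jac[0,0] = -0.1772

step 1: x^-=[2.3516, -1.4400]  P^-=[0.9572 0.1668; 0.1668 0.6800]  H_jac=[0.8528 -0.5222]  S=[1.0130]  K=[0.7198; -0.2101]  nu=[-0.7975]  x^+=[1.7776, -1.2724]  P^+=[0.4323 0.3200; 0.3200 0.6353]
step 2: x^-=[1.3195, -1.2724]  P^-=[0.8750 0.5677; 0.5677 0.9353]  H_jac=[0.7198 -0.6942]  S=[0.6167]  K=[0.3823; -0.3901]  nu=[-3.6831]  x^+=[-0.0887, 0.1642]  P^+=[0.7849 0.6597; 0.6597 0.8414]
step 3: x^-=[-0.0296, 0.1642]  P^-=[1.4989 0.9816; 0.9816 1.1414]  H_jac=[-0.1772 0.9842]  S=[1.0902]  K=[0.6424; 0.8708]  nu=[1.5531]  x^+=[0.9682, 1.5167]  P^+=[1.0489 0.3717; 0.3717 0.3147]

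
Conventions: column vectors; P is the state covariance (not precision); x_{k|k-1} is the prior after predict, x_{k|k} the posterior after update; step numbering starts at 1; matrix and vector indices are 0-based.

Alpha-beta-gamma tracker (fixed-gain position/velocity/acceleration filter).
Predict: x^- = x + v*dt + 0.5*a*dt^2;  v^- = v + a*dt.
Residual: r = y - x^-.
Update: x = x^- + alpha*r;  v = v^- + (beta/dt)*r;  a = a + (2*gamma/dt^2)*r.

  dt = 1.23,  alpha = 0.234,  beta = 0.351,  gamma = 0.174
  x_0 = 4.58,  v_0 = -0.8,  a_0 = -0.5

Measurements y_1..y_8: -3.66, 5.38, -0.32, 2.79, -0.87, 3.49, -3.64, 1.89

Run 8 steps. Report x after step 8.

step 1: x_pred=3.2178  r=-6.8778  x^+=1.6084  v^+=-3.3777  a^+=-2.0820
step 2: x_pred=-4.1211  r=9.5011  x^+=-1.8979  v^+=-3.2273  a^+=0.1034
step 3: x_pred=-5.7892  r=5.4692  x^+=-4.5094  v^+=-1.5394  a^+=1.3615
step 4: x_pred=-5.3729  r=8.1629  x^+=-3.4628  v^+=2.4647  a^+=3.2391
step 5: x_pred=2.0190  r=-2.8890  x^+=1.3430  v^+=5.6244  a^+=2.5746
step 6: x_pred=10.2085  r=-6.7185  x^+=8.6363  v^+=6.8739  a^+=1.0292
step 7: x_pred=17.8698  r=-21.5098  x^+=12.8365  v^+=2.0016  a^+=-3.9185
step 8: x_pred=12.3343  r=-10.4443  x^+=9.8904  v^+=-5.7986  a^+=-6.3209

x_post = 9.8904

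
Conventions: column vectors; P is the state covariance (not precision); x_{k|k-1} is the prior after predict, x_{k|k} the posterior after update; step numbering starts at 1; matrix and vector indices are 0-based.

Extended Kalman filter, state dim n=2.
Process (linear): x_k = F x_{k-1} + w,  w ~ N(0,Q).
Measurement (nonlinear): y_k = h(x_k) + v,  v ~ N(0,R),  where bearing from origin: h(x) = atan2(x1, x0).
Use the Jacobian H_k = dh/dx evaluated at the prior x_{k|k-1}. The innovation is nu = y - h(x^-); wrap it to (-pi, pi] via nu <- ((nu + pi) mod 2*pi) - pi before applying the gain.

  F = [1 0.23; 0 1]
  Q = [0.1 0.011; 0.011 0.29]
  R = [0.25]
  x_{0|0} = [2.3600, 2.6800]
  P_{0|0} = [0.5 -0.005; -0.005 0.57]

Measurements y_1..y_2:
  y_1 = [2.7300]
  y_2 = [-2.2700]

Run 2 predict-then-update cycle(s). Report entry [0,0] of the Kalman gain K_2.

step 1: x^-=[2.9764, 2.6800]  P^-=[0.6279 0.1371; 0.1371 0.8600]  H_jac=[-0.1671 0.1855]  S=[0.2886]  K=[-0.2753; 0.4735]  nu=[1.9970]  x^+=[2.4267, 3.6255]  P^+=[0.6060 0.1747; 0.1747 0.7953]
step 2: x^-=[3.2605, 3.6255]  P^-=[0.8284 0.3686; 0.3686 1.0853]  H_jac=[-0.1525 0.1371]  S=[0.2743]  K=[-0.2763; 0.3377]  nu=[-3.1084]  x^+=[4.1193, 2.5758]  P^+=[0.8075 0.3942; 0.3942 1.0540]

K[0,0] = -0.2763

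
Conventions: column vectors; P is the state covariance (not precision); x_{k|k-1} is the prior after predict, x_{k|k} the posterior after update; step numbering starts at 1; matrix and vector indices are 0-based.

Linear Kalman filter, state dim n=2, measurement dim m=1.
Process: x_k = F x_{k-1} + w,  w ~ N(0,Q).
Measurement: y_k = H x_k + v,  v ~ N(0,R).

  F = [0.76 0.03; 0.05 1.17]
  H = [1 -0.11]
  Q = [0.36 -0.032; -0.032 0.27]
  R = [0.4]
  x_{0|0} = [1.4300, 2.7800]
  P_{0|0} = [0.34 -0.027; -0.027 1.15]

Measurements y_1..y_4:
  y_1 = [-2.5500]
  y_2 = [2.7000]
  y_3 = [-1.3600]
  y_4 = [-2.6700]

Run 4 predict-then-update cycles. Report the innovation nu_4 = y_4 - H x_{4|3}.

innov = [-2.2730]

step 1: x^-=[1.1702, 3.3241]  P^-=[0.5562 -0.0028; -0.0028 1.8419]  S=[0.9791]  K=[0.5684; -0.2098]  nu=[-3.3545]  x^+=[-0.7365, 4.0278]  P^+=[0.2399 0.1140; 0.1140 1.7988]
step 2: x^-=[-0.4389, 4.6757]  P^-=[0.5054 0.1418; 0.1418 2.7464]  S=[0.9074]  K=[0.5398; -0.1767]  nu=[3.6532]  x^+=[1.5329, 4.0302]  P^+=[0.2410 0.2283; 0.2283 2.7180]
step 3: x^-=[1.2859, 4.7919]  P^-=[0.5121 0.2759; 0.2759 4.0180]  S=[0.9000]  K=[0.5353; -0.1845]  nu=[-2.1188]  x^+=[0.1518, 5.1829]  P^+=[0.2542 0.3648; 0.3648 3.9874]
step 4: x^-=[0.2709, 6.0716]  P^-=[0.5271 0.4425; 0.4425 5.7717]  S=[0.8995]  K=[0.5318; -0.2138]  nu=[-2.2730]  x^+=[-0.9379, 6.5576]  P^+=[0.2727 0.5448; 0.5448 5.7305]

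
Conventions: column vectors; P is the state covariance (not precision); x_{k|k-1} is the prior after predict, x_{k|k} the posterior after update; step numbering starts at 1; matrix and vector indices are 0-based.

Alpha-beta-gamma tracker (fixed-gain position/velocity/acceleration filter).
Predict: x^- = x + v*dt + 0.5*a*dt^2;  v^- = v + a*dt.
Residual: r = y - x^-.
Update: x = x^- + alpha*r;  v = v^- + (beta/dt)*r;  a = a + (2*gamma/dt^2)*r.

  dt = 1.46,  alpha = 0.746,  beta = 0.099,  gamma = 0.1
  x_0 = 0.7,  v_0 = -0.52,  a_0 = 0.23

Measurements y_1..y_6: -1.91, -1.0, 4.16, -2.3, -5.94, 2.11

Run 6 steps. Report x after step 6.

step 1: x_pred=0.1859  r=-2.0959  x^+=-1.3776  v^+=-0.3263  a^+=0.0333
step 2: x_pred=-1.8185  r=0.8185  x^+=-1.2079  v^+=-0.2221  a^+=0.1101
step 3: x_pred=-1.4148  r=5.5748  x^+=2.7440  v^+=0.3167  a^+=0.6332
step 4: x_pred=3.8812  r=-6.1812  x^+=-0.7300  v^+=0.8220  a^+=0.0532
step 5: x_pred=0.5270  r=-6.4670  x^+=-4.2974  v^+=0.4613  a^+=-0.5535
step 6: x_pred=-4.2139  r=6.3239  x^+=0.5037  v^+=0.0819  a^+=0.0398

x_post = 0.5037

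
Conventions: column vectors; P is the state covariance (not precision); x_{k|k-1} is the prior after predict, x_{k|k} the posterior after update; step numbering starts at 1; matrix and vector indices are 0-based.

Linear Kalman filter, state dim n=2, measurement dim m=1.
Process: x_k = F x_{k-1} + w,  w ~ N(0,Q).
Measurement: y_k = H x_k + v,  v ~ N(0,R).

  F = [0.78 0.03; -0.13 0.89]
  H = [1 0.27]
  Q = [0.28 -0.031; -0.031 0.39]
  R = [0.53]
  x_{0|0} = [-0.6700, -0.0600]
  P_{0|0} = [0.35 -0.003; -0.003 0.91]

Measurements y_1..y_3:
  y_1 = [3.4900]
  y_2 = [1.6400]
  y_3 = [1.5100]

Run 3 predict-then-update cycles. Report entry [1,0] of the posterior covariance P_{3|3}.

P_post[1,0] = -0.2616

step 1: x^-=[-0.5244, 0.0337]  P^-=[0.4936 -0.0443; -0.0443 1.1174]  S=[1.0812]  K=[0.4455; 0.2381]  nu=[4.0053]  x^+=[1.2600, 0.9874]  P^+=[0.2790 -0.1590; -0.1590 1.0561]
step 2: x^-=[1.0124, 0.7150]  P^-=[0.4433 -0.1408; -0.1408 1.2681]  S=[0.9897]  K=[0.4095; 0.2037]  nu=[0.4345]  x^+=[1.1903, 0.8035]  P^+=[0.2773 -0.2234; -0.2234 1.2270]
step 3: x^-=[0.9526, 0.5604]  P^-=[0.4394 -0.1805; -0.1805 1.4183]  S=[0.9753]  K=[0.4005; 0.2075]  nu=[0.4061]  x^+=[1.1152, 0.6446]  P^+=[0.2829 -0.2616; -0.2616 1.3763]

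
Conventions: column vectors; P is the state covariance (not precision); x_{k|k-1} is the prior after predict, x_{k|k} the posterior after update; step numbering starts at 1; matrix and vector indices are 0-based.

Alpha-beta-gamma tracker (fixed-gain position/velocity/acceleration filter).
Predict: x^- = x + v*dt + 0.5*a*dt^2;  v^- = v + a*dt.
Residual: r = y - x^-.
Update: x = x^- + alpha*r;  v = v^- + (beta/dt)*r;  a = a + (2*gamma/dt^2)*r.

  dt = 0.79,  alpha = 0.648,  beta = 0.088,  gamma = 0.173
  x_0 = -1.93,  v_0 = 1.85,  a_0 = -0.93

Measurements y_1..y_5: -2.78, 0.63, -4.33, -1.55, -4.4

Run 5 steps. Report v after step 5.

v_post = -3.3541

step 1: x_pred=-0.7587  r=-2.0213  x^+=-2.0685  v^+=0.8901  a^+=-2.0506
step 2: x_pred=-2.0052  r=2.6352  x^+=-0.2976  v^+=-0.4363  a^+=-0.5897
step 3: x_pred=-0.8263  r=-3.5037  x^+=-3.0967  v^+=-1.2924  a^+=-2.5321
step 4: x_pred=-4.9078  r=3.3578  x^+=-2.7320  v^+=-2.9188  a^+=-0.6705
step 5: x_pred=-5.2470  r=0.8470  x^+=-4.6982  v^+=-3.3541  a^+=-0.2010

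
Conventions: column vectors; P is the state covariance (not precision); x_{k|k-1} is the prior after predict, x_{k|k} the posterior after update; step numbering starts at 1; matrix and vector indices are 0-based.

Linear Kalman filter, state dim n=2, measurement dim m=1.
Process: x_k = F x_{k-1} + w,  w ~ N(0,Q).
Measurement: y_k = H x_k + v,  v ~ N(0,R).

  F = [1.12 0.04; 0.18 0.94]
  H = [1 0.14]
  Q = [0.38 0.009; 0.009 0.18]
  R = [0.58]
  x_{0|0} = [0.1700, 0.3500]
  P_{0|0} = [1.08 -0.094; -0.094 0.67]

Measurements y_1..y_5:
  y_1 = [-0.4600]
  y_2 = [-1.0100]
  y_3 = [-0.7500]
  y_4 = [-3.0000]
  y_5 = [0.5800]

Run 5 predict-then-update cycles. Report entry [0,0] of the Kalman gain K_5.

step 1: x^-=[0.2044, 0.3596]  P^-=[1.7274 0.1523; 0.1523 0.7752]  S=[2.3652]  K=[0.7393; 0.1103]  nu=[-0.7147]  x^+=[-0.3240, 0.2808]  P^+=[0.4345 -0.0405; -0.0405 0.7464]
step 2: x^-=[-0.3517, 0.2056]  P^-=[0.9226 0.0817; 0.0817 0.8399]  S=[1.5419]  K=[0.6058; 0.1292]  nu=[-0.6871]  x^+=[-0.7679, 0.1168]  P^+=[0.3568 -0.0390; -0.0390 0.8142]
step 3: x^-=[-0.8554, -0.0284]  P^-=[0.8254 0.0702; 0.0702 0.8977]  S=[1.4426]  K=[0.5789; 0.1358]  nu=[0.1094]  x^+=[-0.7921, -0.0136]  P^+=[0.3418 -0.0432; -0.0432 0.8712]
step 4: x^-=[-0.8877, -0.1553]  P^-=[0.8063 0.0649; 0.0649 0.9462]  S=[1.4230]  K=[0.5730; 0.1387]  nu=[-2.0906]  x^+=[-2.0856, -0.4452]  P^+=[0.3391 -0.0482; -0.0482 0.9188]
step 5: x^-=[-2.3537, -0.7939]  P^-=[0.8025 0.0608; 0.0608 0.9866]  S=[1.4189]  K=[0.5716; 0.1402]  nu=[3.0448]  x^+=[-0.6133, -0.3670]  P^+=[0.3389 -0.0529; -0.0529 0.9587]

K[0,0] = 0.5716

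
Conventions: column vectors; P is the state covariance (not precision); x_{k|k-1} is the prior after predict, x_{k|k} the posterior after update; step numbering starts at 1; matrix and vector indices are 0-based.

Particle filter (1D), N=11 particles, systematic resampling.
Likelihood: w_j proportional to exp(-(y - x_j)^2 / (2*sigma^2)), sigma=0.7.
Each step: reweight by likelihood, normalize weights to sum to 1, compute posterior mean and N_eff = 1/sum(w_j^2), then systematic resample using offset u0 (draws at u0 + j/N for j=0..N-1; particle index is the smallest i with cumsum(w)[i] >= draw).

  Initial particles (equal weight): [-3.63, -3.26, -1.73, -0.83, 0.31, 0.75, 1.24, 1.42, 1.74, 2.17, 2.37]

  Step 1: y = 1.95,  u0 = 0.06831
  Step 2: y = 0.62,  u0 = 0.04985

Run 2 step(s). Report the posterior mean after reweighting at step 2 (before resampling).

post_mean = 1.4844

step 1: w=[0.0000, 0.0000, 0.0000, 0.0001, 0.0147, 0.0524, 0.1363, 0.1712, 0.2179, 0.2170, 0.1904]  mean=1.7572  Neff=5.5041  idx=[6, 6, 7, 7, 8, 8, 9, 9, 9, 10, 10]
step 2: w=[0.2051, 0.2051, 0.1580, 0.1580, 0.0844, 0.0844, 0.0262, 0.0262, 0.0262, 0.0133, 0.0133]  mean=1.4844  Neff=6.6373  idx=[0, 0, 1, 1, 2, 2, 3, 3, 4, 5, 8]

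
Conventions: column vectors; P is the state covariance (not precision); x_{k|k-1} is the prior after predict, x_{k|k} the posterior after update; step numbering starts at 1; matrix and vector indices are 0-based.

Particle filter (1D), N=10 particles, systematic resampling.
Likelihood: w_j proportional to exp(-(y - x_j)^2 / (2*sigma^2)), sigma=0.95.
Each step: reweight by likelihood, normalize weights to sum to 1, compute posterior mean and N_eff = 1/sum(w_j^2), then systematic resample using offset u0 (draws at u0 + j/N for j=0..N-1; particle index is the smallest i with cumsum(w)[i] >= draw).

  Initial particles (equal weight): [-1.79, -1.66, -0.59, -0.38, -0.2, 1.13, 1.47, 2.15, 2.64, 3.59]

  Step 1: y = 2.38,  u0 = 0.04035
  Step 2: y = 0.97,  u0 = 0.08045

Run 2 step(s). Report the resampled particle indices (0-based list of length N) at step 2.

step 1: w=[0.0000, 0.0000, 0.0022, 0.0042, 0.0072, 0.1209, 0.1817, 0.2791, 0.2769, 0.1277]  mean=2.1889  Neff=4.5746  idx=[5, 6, 6, 7, 7, 7, 8, 8, 8, 9]
step 2: w=[0.2064, 0.1823, 0.1823, 0.0968, 0.0968, 0.0968, 0.0447, 0.0447, 0.0447, 0.0047]  mean=1.7639  Neff=6.9846  idx=[0, 0, 1, 1, 2, 3, 4, 5, 6, 8]

resampled_idx = [0, 0, 1, 1, 2, 3, 4, 5, 6, 8]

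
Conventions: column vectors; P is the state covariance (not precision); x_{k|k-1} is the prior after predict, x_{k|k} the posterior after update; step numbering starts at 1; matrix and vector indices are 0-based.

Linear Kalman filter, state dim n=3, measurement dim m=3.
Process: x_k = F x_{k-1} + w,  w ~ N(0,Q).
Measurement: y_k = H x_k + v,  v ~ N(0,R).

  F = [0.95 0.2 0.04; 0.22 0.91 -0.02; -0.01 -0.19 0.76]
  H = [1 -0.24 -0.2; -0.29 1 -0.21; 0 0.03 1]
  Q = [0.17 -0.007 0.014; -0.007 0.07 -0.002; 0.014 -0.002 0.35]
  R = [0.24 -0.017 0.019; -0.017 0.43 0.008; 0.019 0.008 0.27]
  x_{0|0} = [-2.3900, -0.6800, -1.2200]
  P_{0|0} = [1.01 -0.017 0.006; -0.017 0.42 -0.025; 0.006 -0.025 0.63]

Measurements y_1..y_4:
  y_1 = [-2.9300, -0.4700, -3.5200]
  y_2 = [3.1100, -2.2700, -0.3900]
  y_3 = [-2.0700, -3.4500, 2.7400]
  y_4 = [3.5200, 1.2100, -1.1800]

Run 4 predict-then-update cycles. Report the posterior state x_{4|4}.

step 1: x^-=[-2.4553, -1.1202, -0.7741]  P^-=[1.0929 0.2637 0.0114; 0.2637 0.4610 -0.1019; 0.0114 -0.1019 0.7362]  S=[1.2480 -0.1181 -0.0872; -0.1181 0.9066 -0.2397; -0.0872 -0.2397 1.0005]  K=[0.8382 0.0771 0.1108; 0.1879 0.4839 0.0442; -0.0503 -0.1074 0.7027]  nu=[-0.8984, -0.2244, -2.7123]  x^+=[-3.5262, -1.5175, -2.6106]  P^+=[0.2339 0.0968 0.0436; 0.0968 0.2359 0.0123; 0.0436 0.0123 0.1875]
step 2: x^-=[-3.7578, -2.1045, -1.6605]  P^-=[0.4311 0.1725 0.0241; 0.1725 0.3146 -0.0352; 0.0241 -0.0352 0.4630]  S=[0.6119 -0.0119 -0.0380; -0.0119 0.7190 -0.1233; -0.0380 -0.1233 0.7312]  K=[0.6360 0.0846 0.0873; 0.1801 0.3881 0.0395; -0.0619 -0.0898 0.6134]  nu=[6.0306, -1.6040, 1.3336]  x^+=[0.0587, -1.5882, -1.0716]  P^+=[0.1802 0.0856 0.0338; 0.0856 0.1914 0.0115; 0.0338 0.0115 0.1634]
step 3: x^-=[-0.3048, -1.4110, -0.5132]  P^-=[0.3758 0.1431 0.0204; 0.1431 0.2708 -0.0287; 0.0204 -0.0287 0.4478]  S=[0.5697 -0.0179 -0.0408; -0.0179 0.6837 -0.1136; -0.0408 -0.1136 0.7163]  K=[0.6002 0.0727 0.0801; 0.1610 0.3545 0.0366; -0.0688 -0.0893 0.6059]  nu=[-2.2065, -2.2352, 3.2955]  x^+=[-1.5275, -2.4378, 1.8348]  P^+=[0.1692 0.0773 0.0313; 0.0773 0.1746 0.0106; 0.0313 0.0106 0.1612]
step 4: x^-=[-1.8653, -2.5911, 1.8729]  P^-=[0.3618 0.1303 0.0207; 0.1303 0.2532 -0.0264; 0.0207 -0.0264 0.4462]  S=[0.5609 -0.0238 -0.0410; -0.0238 0.6713 -0.1114; -0.0410 -0.1114 0.7149]  K=[0.5905 0.0652 0.0784; 0.1504 0.3403 0.0354; -0.0706 -0.0899 0.6050]  nu=[5.1380, 3.6535, -2.9752]  x^+=[1.1735, -0.6806, -0.6180]  P^+=[0.1658 0.0732 0.0307; 0.0732 0.1674 0.0101; 0.0307 0.0101 0.1610]

x_post = [1.1735, -0.6806, -0.6180]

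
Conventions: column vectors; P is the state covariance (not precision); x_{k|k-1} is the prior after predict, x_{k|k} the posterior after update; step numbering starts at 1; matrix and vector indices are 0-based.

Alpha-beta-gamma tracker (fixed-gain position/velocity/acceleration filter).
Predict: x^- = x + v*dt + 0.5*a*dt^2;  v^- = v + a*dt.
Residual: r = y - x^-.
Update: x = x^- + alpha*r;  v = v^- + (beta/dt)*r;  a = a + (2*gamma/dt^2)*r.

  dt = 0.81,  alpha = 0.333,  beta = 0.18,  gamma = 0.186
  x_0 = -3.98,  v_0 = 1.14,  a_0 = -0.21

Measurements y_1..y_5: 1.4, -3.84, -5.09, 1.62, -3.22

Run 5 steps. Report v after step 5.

step 1: x_pred=-3.1255  r=4.5255  x^+=-1.6185  v^+=1.9756  a^+=2.3559
step 2: x_pred=0.7546  r=-4.5946  x^+=-0.7754  v^+=2.8628  a^+=-0.2492
step 3: x_pred=1.4617  r=-6.5517  x^+=-0.7200  v^+=1.2051  a^+=-3.9639
step 4: x_pred=-1.0443  r=2.6643  x^+=-0.1571  v^+=-1.4136  a^+=-2.4533
step 5: x_pred=-2.1069  r=-1.1131  x^+=-2.4776  v^+=-3.6482  a^+=-3.0844

v_post = -3.6482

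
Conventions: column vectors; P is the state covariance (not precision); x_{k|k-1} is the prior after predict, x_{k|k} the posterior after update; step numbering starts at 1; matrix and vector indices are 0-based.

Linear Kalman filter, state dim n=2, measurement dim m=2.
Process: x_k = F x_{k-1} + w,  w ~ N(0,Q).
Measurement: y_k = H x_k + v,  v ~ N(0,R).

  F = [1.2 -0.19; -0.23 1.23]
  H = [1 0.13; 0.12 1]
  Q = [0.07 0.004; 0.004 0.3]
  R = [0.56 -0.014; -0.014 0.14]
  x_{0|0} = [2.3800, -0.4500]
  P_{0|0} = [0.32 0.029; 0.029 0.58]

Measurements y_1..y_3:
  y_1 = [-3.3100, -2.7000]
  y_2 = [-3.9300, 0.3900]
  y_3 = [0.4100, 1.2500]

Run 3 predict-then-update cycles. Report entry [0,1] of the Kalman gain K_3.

K[0,1] = -0.1489

step 1: x^-=[2.9415, -1.1009]  P^-=[0.5385 -0.1758; -0.1758 1.1780]  S=[1.0727 0.0252; 0.0252 1.2836]  K=[0.4830 -0.0961; -0.0423 0.9022]  nu=[-6.1084, -1.9521]  x^+=[0.1790, -2.6034]  P^+=[0.2788 -0.0537; -0.0537 0.1333]
step 2: x^-=[0.7094, -3.2433]  P^-=[0.5007 -0.1857; -0.1857 0.5468]  S=[1.0217 -0.0714; -0.0714 0.6495]  K=[0.4565 -0.1432; -0.0561 0.8015]  nu=[-4.2178, 3.5482]  x^+=[-1.7239, -0.1627]  P^+=[0.2652 -0.0583; -0.0583 0.1200]
step 3: x^-=[-2.0378, 0.1964]  P^-=[0.4828 -0.1858; -0.1858 0.5285]  S=[1.0034 -0.0760; -0.0760 0.6309]  K=[0.4458 -0.1489; -0.0564 0.7956]  nu=[2.4223, 1.2982]  x^+=[-1.1513, 1.0926]  P^+=[0.2593 -0.0582; -0.0582 0.1192]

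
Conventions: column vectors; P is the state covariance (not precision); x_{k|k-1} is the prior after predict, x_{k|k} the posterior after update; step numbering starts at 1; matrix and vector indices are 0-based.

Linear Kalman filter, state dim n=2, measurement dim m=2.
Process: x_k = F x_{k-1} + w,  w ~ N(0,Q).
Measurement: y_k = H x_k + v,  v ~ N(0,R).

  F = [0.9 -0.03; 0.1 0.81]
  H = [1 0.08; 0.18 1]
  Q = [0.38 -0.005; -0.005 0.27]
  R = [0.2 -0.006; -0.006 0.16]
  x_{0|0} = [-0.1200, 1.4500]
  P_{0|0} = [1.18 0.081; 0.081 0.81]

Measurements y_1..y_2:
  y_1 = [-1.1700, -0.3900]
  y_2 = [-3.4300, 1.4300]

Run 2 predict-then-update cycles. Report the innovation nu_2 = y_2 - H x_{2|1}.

innov = [-2.4245, 1.7121]

step 1: x^-=[-0.1515, 1.1625]  P^-=[1.3322 0.1403; 0.1403 0.8264]  S=[1.5599 0.4422; 0.4422 1.0800]  K=[0.8614 -0.0008; -0.1032 0.8308]  nu=[-1.1115, -1.5252]  x^+=[-1.1078, 0.0101]  P^+=[0.1752 -0.0368; -0.0368 0.1402]
step 2: x^-=[-0.9973, -0.1026]  P^-=[0.5241 -0.0194; -0.0194 0.3578]  S=[0.7232 0.0973; 0.0973 0.5278]  K=[0.7212 0.0091; -0.0795 0.6859]  nu=[-2.4245, 1.7121]  x^+=[-2.7304, 1.2645]  P^+=[0.1465 -0.0293; -0.0293 0.1155]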